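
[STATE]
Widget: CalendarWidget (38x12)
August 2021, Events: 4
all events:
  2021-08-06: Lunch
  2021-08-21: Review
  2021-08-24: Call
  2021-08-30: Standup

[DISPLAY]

             August 2021              
Mo Tu We Th Fr Sa Su                  
                   1                  
 2  3  4  5  6*  7  8                 
 9 10 11 12 13 14 15                  
16 17 18 19 20 21* 22                 
23 24* 25 26 27 28 29                 
30* 31                                
                                      
                                      
                                      
                                      


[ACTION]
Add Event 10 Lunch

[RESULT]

             August 2021              
Mo Tu We Th Fr Sa Su                  
                   1                  
 2  3  4  5  6*  7  8                 
 9 10* 11 12 13 14 15                 
16 17 18 19 20 21* 22                 
23 24* 25 26 27 28 29                 
30* 31                                
                                      
                                      
                                      
                                      


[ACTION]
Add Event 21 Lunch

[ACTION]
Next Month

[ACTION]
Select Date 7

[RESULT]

            September 2021            
Mo Tu We Th Fr Sa Su                  
       1  2  3  4  5                  
 6 [ 7]  8  9 10 11 12                
13 14 15 16 17 18 19                  
20 21 22 23 24 25 26                  
27 28 29 30                           
                                      
                                      
                                      
                                      
                                      


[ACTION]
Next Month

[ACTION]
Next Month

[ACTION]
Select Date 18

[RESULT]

            November 2021             
Mo Tu We Th Fr Sa Su                  
 1  2  3  4  5  6  7                  
 8  9 10 11 12 13 14                  
15 16 17 [18] 19 20 21                
22 23 24 25 26 27 28                  
29 30                                 
                                      
                                      
                                      
                                      
                                      


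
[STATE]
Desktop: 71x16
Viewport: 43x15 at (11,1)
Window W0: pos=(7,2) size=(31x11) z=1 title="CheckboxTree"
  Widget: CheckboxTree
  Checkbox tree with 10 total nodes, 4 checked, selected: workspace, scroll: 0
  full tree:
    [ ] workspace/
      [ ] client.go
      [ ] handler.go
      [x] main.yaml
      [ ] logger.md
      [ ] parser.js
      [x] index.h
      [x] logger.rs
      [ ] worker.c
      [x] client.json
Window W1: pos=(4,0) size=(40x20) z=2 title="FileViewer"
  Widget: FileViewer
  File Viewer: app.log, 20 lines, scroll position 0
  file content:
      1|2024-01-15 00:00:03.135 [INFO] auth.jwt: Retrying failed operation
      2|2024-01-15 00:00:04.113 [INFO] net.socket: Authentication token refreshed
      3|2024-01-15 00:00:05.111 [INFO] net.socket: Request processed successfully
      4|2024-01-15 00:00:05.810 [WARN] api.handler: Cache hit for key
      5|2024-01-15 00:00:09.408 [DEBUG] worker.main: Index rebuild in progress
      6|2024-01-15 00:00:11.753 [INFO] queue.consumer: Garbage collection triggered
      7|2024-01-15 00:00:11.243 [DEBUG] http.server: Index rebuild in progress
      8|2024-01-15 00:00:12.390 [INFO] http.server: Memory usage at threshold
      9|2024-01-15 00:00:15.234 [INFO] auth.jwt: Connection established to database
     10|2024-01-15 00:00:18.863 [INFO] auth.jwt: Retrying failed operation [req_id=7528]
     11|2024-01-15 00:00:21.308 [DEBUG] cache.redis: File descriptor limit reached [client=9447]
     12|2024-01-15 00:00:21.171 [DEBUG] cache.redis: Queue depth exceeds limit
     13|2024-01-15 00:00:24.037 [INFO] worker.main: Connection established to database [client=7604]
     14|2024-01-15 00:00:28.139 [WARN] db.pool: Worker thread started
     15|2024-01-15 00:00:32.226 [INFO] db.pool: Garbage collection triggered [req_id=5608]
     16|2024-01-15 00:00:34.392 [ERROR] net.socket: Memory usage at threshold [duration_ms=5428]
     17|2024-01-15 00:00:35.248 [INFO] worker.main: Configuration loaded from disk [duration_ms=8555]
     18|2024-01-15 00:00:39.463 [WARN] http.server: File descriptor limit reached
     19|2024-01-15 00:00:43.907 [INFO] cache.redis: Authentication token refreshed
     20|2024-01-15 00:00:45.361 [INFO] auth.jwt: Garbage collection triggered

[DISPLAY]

iewer                           ┃          
────────────────────────────────┨          
1-15 00:00:03.135 [INFO] auth.j▲┃          
1-15 00:00:04.113 [INFO] net.so█┃          
1-15 00:00:05.111 [INFO] net.so░┃          
1-15 00:00:05.810 [WARN] api.ha░┃          
1-15 00:00:09.408 [DEBUG] worke░┃          
1-15 00:00:11.753 [INFO] queue.░┃          
1-15 00:00:11.243 [DEBUG] http.░┃          
1-15 00:00:12.390 [INFO] http.s░┃          
1-15 00:00:15.234 [INFO] auth.j░┃          
1-15 00:00:18.863 [INFO] auth.j░┃          
1-15 00:00:21.308 [DEBUG] cache░┃          
1-15 00:00:21.171 [DEBUG] cache░┃          
1-15 00:00:24.037 [INFO] worker░┃          


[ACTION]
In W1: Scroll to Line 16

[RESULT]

iewer                           ┃          
────────────────────────────────┨          
1-15 00:00:09.408 [DEBUG] worke▲┃          
1-15 00:00:11.753 [INFO] queue.░┃          
1-15 00:00:11.243 [DEBUG] http.░┃          
1-15 00:00:12.390 [INFO] http.s░┃          
1-15 00:00:15.234 [INFO] auth.j░┃          
1-15 00:00:18.863 [INFO] auth.j░┃          
1-15 00:00:21.308 [DEBUG] cache░┃          
1-15 00:00:21.171 [DEBUG] cache░┃          
1-15 00:00:24.037 [INFO] worker░┃          
1-15 00:00:28.139 [WARN] db.poo░┃          
1-15 00:00:32.226 [INFO] db.poo░┃          
1-15 00:00:34.392 [ERROR] net.s░┃          
1-15 00:00:35.248 [INFO] worker░┃          


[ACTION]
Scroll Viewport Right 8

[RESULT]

                        ┃                  
────────────────────────┨                  
00:09.408 [DEBUG] worke▲┃                  
00:11.753 [INFO] queue.░┃                  
00:11.243 [DEBUG] http.░┃                  
00:12.390 [INFO] http.s░┃                  
00:15.234 [INFO] auth.j░┃                  
00:18.863 [INFO] auth.j░┃                  
00:21.308 [DEBUG] cache░┃                  
00:21.171 [DEBUG] cache░┃                  
00:24.037 [INFO] worker░┃                  
00:28.139 [WARN] db.poo░┃                  
00:32.226 [INFO] db.poo░┃                  
00:34.392 [ERROR] net.s░┃                  
00:35.248 [INFO] worker░┃                  


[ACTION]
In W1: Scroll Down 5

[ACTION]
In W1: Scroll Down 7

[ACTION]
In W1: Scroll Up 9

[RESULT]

                        ┃                  
────────────────────────┨                  
00:03.135 [INFO] auth.j▲┃                  
00:04.113 [INFO] net.so█┃                  
00:05.111 [INFO] net.so░┃                  
00:05.810 [WARN] api.ha░┃                  
00:09.408 [DEBUG] worke░┃                  
00:11.753 [INFO] queue.░┃                  
00:11.243 [DEBUG] http.░┃                  
00:12.390 [INFO] http.s░┃                  
00:15.234 [INFO] auth.j░┃                  
00:18.863 [INFO] auth.j░┃                  
00:21.308 [DEBUG] cache░┃                  
00:21.171 [DEBUG] cache░┃                  
00:24.037 [INFO] worker░┃                  


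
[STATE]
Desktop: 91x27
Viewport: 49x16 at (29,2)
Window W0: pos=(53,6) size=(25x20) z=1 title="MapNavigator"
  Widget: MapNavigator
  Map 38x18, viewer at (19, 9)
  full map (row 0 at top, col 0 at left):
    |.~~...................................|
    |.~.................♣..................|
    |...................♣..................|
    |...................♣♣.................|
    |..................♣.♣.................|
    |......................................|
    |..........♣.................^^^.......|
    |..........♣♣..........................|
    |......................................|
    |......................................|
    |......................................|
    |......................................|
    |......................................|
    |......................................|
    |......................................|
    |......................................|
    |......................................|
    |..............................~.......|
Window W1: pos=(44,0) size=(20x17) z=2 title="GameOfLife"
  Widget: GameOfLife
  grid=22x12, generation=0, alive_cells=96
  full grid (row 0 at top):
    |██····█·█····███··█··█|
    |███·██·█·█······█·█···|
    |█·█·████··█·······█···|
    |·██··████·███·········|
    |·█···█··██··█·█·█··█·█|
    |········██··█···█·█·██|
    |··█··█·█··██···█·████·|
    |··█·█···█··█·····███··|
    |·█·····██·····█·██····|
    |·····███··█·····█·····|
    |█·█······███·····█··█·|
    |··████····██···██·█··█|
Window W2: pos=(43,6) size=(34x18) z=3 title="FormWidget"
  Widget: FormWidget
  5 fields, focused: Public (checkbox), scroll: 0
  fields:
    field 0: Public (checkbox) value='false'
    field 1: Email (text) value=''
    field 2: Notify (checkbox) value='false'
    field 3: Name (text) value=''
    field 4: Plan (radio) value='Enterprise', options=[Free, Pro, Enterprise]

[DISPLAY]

               ┠──────────────────┨              
               ┃Gen: 0            ┃              
               ┃····█·█····███··█·┃              
               ┃█·██·█·█······█·█·┃              
              ┏━━━━━━━━━━━━━━━━━━━━━━━━━━━━━━━━┓┓
              ┃ FormWidget                     ┃┃
              ┠────────────────────────────────┨┨
              ┃> Public:     [ ]               ┃┃
              ┃  Email:      [                ]┃┃
              ┃  Notify:     [ ]               ┃┃
              ┃  Name:       [                ]┃┃
              ┃  Plan:       ( ) Free  ( ) Pro ┃┃
              ┃                                ┃┃
              ┃                                ┃┃
              ┃                                ┃┃
              ┃                                ┃┃


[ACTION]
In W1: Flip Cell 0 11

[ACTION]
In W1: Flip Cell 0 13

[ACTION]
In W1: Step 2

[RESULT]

               ┠──────────────────┨              
               ┃Gen: 2            ┃              
               ┃·█·█████······█·█·┃              
               ┃·█·██████······██·┃              
              ┏━━━━━━━━━━━━━━━━━━━━━━━━━━━━━━━━┓┓
              ┃ FormWidget                     ┃┃
              ┠────────────────────────────────┨┨
              ┃> Public:     [ ]               ┃┃
              ┃  Email:      [                ]┃┃
              ┃  Notify:     [ ]               ┃┃
              ┃  Name:       [                ]┃┃
              ┃  Plan:       ( ) Free  ( ) Pro ┃┃
              ┃                                ┃┃
              ┃                                ┃┃
              ┃                                ┃┃
              ┃                                ┃┃


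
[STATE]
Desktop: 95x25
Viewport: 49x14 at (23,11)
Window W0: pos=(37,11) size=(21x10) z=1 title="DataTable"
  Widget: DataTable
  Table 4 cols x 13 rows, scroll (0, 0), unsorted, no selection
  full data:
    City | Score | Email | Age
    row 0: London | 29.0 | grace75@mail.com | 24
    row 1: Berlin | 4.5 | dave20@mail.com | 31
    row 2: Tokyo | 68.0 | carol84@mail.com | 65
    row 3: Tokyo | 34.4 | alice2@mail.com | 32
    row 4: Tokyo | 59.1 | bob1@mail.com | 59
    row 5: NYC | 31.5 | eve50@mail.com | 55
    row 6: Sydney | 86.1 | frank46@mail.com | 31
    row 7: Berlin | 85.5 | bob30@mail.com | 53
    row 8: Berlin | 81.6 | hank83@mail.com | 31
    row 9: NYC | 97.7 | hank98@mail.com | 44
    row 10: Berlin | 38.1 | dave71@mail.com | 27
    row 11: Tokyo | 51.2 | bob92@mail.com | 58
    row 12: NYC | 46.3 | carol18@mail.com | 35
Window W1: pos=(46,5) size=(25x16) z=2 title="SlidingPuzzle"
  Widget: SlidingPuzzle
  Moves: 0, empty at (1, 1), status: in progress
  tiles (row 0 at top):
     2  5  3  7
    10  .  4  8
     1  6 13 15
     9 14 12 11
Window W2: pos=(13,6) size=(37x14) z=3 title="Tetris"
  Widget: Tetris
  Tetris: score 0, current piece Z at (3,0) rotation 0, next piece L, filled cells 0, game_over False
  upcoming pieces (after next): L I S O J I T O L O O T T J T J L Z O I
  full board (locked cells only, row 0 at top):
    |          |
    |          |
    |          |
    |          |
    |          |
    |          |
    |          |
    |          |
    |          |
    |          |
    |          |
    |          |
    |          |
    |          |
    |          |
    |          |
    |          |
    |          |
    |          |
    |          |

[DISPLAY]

 │▒▒▒                     ┃0 │    │  4 │  8 │  ┃ 
 │                        ┃──┼────┼────┼────┤  ┃ 
 │                        ┃1 │  6 │ 13 │ 15 │  ┃ 
 │                        ┃──┼────┼────┼────┤  ┃ 
 │Score:                  ┃9 │ 14 │ 12 │ 11 │  ┃ 
 │0                       ┃──┴────┴────┴────┘  ┃ 
 │                        ┃es: 0               ┃ 
 │                        ┃                    ┃ 
━━━━━━━━━━━━━━━━━━━━━━━━━━┛                    ┃ 
              ┗━━━━━━━━┗━━━━━━━━━━━━━━━━━━━━━━━┛ 
                                                 
                                                 
                                                 
                                                 


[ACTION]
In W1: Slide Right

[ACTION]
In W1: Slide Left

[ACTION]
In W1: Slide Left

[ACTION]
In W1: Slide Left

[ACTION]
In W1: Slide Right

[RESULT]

 │▒▒▒                     ┃0 │  4 │    │  8 │  ┃ 
 │                        ┃──┼────┼────┼────┤  ┃ 
 │                        ┃1 │  6 │ 13 │ 15 │  ┃ 
 │                        ┃──┼────┼────┼────┤  ┃ 
 │Score:                  ┃9 │ 14 │ 12 │ 11 │  ┃ 
 │0                       ┃──┴────┴────┴────┘  ┃ 
 │                        ┃es: 5               ┃ 
 │                        ┃                    ┃ 
━━━━━━━━━━━━━━━━━━━━━━━━━━┛                    ┃ 
              ┗━━━━━━━━┗━━━━━━━━━━━━━━━━━━━━━━━┛ 
                                                 
                                                 
                                                 
                                                 


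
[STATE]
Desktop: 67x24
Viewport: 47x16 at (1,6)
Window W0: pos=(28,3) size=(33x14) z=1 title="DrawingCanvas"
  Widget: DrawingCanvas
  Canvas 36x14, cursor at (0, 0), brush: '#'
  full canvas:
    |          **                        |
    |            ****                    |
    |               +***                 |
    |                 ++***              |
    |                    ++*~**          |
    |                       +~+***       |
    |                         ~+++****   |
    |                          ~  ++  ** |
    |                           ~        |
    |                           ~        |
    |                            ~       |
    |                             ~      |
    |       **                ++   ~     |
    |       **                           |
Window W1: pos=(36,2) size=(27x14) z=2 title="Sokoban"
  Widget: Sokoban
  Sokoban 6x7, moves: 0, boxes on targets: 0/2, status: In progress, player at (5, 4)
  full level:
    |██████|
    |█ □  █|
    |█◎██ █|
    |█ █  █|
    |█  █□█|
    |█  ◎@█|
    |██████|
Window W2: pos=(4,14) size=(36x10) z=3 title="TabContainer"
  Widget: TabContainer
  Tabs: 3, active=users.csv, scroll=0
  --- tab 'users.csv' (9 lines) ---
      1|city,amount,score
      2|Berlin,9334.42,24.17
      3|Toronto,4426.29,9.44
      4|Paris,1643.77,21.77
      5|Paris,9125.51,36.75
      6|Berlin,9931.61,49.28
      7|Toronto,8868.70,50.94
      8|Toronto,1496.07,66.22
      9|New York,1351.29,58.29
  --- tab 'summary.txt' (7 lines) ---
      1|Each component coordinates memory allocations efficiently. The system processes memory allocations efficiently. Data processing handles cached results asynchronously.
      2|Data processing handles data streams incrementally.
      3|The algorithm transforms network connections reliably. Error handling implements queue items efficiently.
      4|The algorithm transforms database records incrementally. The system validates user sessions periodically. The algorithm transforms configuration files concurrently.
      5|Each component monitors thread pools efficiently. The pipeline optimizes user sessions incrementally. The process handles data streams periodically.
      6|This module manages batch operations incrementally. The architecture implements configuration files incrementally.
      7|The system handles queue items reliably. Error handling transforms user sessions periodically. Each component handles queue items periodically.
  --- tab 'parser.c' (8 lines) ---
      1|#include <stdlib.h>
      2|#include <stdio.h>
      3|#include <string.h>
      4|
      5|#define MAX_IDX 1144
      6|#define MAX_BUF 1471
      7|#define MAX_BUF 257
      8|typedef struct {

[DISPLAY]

                           ┃+      ┃█ □  █     
                           ┃       ┃█◎██ █     
                           ┃       ┃█ █  █     
                           ┃       ┃█  █□█     
                           ┃       ┃█  ◎@█     
                           ┃       ┃██████     
                           ┃       ┃Moves: 0  0
                           ┃       ┃           
   ┏━━━━━━━━━━━━━━━━━━━━━━━━━━━━━━━━━━┓        
   ┃ TabContainer                     ┃━━━━━━━━
   ┠──────────────────────────────────┨━━━━━━━━
   ┃[users.csv]│ summary.txt │ parser.┃        
   ┃──────────────────────────────────┃        
   ┃city,amount,score                 ┃        
   ┃Berlin,9334.42,24.17              ┃        
   ┃Toronto,4426.29,9.44              ┃        


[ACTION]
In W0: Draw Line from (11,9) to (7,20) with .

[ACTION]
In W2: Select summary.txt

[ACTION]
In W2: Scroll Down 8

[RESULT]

                           ┃+      ┃█ □  █     
                           ┃       ┃█◎██ █     
                           ┃       ┃█ █  █     
                           ┃       ┃█  █□█     
                           ┃       ┃█  ◎@█     
                           ┃       ┃██████     
                           ┃       ┃Moves: 0  0
                           ┃       ┃           
   ┏━━━━━━━━━━━━━━━━━━━━━━━━━━━━━━━━━━┓        
   ┃ TabContainer                     ┃━━━━━━━━
   ┠──────────────────────────────────┨━━━━━━━━
   ┃ users.csv │[summary.txt]│ parser.┃        
   ┃──────────────────────────────────┃        
   ┃The system handles queue items rel┃        
   ┃                                  ┃        
   ┃                                  ┃        


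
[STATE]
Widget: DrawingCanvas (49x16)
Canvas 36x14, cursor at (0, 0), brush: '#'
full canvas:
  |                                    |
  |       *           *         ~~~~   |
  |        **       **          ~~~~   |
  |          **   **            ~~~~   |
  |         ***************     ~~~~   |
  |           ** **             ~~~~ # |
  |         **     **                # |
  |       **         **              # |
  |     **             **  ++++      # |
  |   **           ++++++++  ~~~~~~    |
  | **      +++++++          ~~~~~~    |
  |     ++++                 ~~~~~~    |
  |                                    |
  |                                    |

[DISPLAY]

+                                                
       *           *         ~~~~                
        **       **          ~~~~                
          **   **            ~~~~                
         ***************     ~~~~                
           ** **             ~~~~ #              
         **     **                #              
       **         **              #              
     **             **  ++++      #              
   **           ++++++++  ~~~~~~                 
 **      +++++++          ~~~~~~                 
     ++++                 ~~~~~~                 
                                                 
                                                 
                                                 
                                                 


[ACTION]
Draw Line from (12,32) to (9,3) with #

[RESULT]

+                                                
       *           *         ~~~~                
        **       **          ~~~~                
          **   **            ~~~~                
         ***************     ~~~~                
           ** **             ~~~~ #              
         **     **                #              
       **         **              #              
     **             **  ++++      #              
   #####        ++++++++  ~~~~~~                 
 **     ##########        ~~~~~~                 
     ++++         ##########~~~~                 
                            #####                
                                                 
                                                 
                                                 


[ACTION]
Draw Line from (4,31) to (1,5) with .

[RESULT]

+                                                
     .....         *         ~~~~                
        **........*          ~~~~                
          **   ** .........  ~~~~                
         ***************   .....~                
           ** **             ~~~~ #              
         **     **                #              
       **         **              #              
     **             **  ++++      #              
   #####        ++++++++  ~~~~~~                 
 **     ##########        ~~~~~~                 
     ++++         ##########~~~~                 
                            #####                
                                                 
                                                 
                                                 


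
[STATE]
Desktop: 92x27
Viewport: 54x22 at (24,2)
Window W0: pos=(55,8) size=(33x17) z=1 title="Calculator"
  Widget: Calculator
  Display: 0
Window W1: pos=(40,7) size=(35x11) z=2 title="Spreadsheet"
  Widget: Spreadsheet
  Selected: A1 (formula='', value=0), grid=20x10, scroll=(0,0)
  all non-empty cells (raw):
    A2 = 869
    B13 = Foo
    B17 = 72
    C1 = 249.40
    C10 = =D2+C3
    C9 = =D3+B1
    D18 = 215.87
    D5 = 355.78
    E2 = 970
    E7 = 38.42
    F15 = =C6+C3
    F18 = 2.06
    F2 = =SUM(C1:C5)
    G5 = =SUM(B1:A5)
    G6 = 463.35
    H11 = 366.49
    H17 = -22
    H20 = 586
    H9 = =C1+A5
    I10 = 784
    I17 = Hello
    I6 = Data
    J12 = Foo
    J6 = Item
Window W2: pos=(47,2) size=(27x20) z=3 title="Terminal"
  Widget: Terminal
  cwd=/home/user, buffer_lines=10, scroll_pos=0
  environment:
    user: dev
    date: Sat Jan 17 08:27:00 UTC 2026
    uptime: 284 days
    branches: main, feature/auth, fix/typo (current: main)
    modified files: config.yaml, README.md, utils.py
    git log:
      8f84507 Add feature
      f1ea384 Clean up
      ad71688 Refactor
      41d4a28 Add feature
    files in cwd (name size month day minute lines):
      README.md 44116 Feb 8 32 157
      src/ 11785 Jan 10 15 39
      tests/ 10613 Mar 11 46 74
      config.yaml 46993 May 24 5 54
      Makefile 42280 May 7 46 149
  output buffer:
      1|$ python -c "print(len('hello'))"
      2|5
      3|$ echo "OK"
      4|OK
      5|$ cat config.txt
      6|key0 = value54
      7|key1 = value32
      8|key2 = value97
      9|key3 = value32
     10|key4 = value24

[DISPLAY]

                       ┏━━━━━━━━━━━━━━━━━━━━━━━━━┓    
                       ┃ Terminal                ┃    
                       ┠─────────────────────────┨    
                       ┃$ python -c "print(len('h┃    
                       ┃5                        ┃    
                ┏━━━━━━┃$ echo "OK"              ┃┓   
                ┃ Sprea┃OK                       ┃┃━━━
                ┠──────┃$ cat config.txt         ┃┨   
                ┃A1:   ┃key0 = value54           ┃┃───
                ┃      ┃key1 = value32           ┃┃   
                ┃------┃key2 = value97           ┃┃   
                ┃  1   ┃key3 = value32           ┃┃   
                ┃  2   ┃key4 = value24           ┃┃   
                ┃  3   ┃$ █                      ┃┃   
                ┃  4   ┃                         ┃┃   
                ┗━━━━━━┃                         ┃┛   
                       ┃                         ┃    
                       ┃                         ┃    
                       ┃                         ┃    
                       ┗━━━━━━━━━━━━━━━━━━━━━━━━━┛    
                               ┃└───┴───┴───┴───┘     
                               ┃                      


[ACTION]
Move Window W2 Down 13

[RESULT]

                                                      
                                                      
                                                      
                                                      
                                                      
                ┏━━━━━━┏━━━━━━━━━━━━━━━━━━━━━━━━━┓┓   
                ┃ Sprea┃ Terminal                ┃┃━━━
                ┠──────┠─────────────────────────┨┨   
                ┃A1:   ┃$ python -c "print(len('h┃┃───
                ┃      ┃5                        ┃┃   
                ┃------┃$ echo "OK"              ┃┃   
                ┃  1   ┃OK                       ┃┃   
                ┃  2   ┃$ cat config.txt         ┃┃   
                ┃  3   ┃key0 = value54           ┃┃   
                ┃  4   ┃key1 = value32           ┃┃   
                ┗━━━━━━┃key2 = value97           ┃┛   
                       ┃key3 = value32           ┃    
                       ┃key4 = value24           ┃    
                       ┃$ █                      ┃    
                       ┃                         ┃    
                       ┃                         ┃    
                       ┃                         ┃    


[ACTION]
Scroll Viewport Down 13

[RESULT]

                                                      
                                                      
                ┏━━━━━━┏━━━━━━━━━━━━━━━━━━━━━━━━━┓┓   
                ┃ Sprea┃ Terminal                ┃┃━━━
                ┠──────┠─────────────────────────┨┨   
                ┃A1:   ┃$ python -c "print(len('h┃┃───
                ┃      ┃5                        ┃┃   
                ┃------┃$ echo "OK"              ┃┃   
                ┃  1   ┃OK                       ┃┃   
                ┃  2   ┃$ cat config.txt         ┃┃   
                ┃  3   ┃key0 = value54           ┃┃   
                ┃  4   ┃key1 = value32           ┃┃   
                ┗━━━━━━┃key2 = value97           ┃┛   
                       ┃key3 = value32           ┃    
                       ┃key4 = value24           ┃    
                       ┃$ █                      ┃    
                       ┃                         ┃    
                       ┃                         ┃    
                       ┃                         ┃    
                       ┃                         ┃━━━━
                       ┃                         ┃    
                       ┗━━━━━━━━━━━━━━━━━━━━━━━━━┛    


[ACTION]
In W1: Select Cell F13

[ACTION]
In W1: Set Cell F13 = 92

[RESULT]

                                                      
                                                      
                ┏━━━━━━┏━━━━━━━━━━━━━━━━━━━━━━━━━┓┓   
                ┃ Sprea┃ Terminal                ┃┃━━━
                ┠──────┠─────────────────────────┨┨   
                ┃F13: 9┃$ python -c "print(len('h┃┃───
                ┃      ┃5                        ┃┃   
                ┃------┃$ echo "OK"              ┃┃   
                ┃  1   ┃OK                       ┃┃   
                ┃  2   ┃$ cat config.txt         ┃┃   
                ┃  3   ┃key0 = value54           ┃┃   
                ┃  4   ┃key1 = value32           ┃┃   
                ┗━━━━━━┃key2 = value97           ┃┛   
                       ┃key3 = value32           ┃    
                       ┃key4 = value24           ┃    
                       ┃$ █                      ┃    
                       ┃                         ┃    
                       ┃                         ┃    
                       ┃                         ┃    
                       ┃                         ┃━━━━
                       ┃                         ┃    
                       ┗━━━━━━━━━━━━━━━━━━━━━━━━━┛    


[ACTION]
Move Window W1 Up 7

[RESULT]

                ┃---------------------------------┃   
                ┃  1        0       0  249.40     ┃   
                ┃  2   ┏━━━━━━━━━━━━━━━━━━━━━━━━━┓┃   
                ┃  3   ┃ Terminal                ┃┃━━━
                ┃  4   ┠─────────────────────────┨┃   
                ┗━━━━━━┃$ python -c "print(len('h┃┛───
                       ┃5                        ┃    
                       ┃$ echo "OK"              ┃    
                       ┃OK                       ┃    
                       ┃$ cat config.txt         ┃    
                       ┃key0 = value54           ┃    
                       ┃key1 = value32           ┃    
                       ┃key2 = value97           ┃    
                       ┃key3 = value32           ┃    
                       ┃key4 = value24           ┃    
                       ┃$ █                      ┃    
                       ┃                         ┃    
                       ┃                         ┃    
                       ┃                         ┃    
                       ┃                         ┃━━━━
                       ┃                         ┃    
                       ┗━━━━━━━━━━━━━━━━━━━━━━━━━┛    


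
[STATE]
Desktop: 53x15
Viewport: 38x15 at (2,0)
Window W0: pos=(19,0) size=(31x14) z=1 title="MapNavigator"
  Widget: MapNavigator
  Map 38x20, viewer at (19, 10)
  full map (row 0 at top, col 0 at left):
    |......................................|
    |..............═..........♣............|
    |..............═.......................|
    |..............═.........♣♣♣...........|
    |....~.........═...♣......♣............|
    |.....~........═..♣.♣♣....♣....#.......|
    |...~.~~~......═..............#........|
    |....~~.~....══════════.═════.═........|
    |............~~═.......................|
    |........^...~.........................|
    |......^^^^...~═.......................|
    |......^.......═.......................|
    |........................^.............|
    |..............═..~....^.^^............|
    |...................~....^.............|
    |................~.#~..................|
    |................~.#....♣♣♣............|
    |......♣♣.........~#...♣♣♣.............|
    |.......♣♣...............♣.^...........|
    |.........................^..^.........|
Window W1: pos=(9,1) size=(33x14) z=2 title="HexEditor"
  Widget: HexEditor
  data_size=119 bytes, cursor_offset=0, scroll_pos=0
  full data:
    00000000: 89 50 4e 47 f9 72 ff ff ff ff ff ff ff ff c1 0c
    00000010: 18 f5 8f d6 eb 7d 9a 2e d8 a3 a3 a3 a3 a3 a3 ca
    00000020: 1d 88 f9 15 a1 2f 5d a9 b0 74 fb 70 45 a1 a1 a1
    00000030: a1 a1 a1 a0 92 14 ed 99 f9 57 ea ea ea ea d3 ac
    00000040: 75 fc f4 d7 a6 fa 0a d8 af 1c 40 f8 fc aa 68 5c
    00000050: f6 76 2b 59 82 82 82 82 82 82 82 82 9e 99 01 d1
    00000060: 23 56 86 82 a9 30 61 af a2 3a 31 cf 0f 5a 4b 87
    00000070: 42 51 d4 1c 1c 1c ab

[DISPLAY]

                 ┏━━━━━━━━━━━━━━━━━━━━
       ┏━━━━━━━━━━━━━━━━━━━━━━━━━━━━━━
       ┃ HexEditor                    
       ┠──────────────────────────────
       ┃00000000  89 50 4e 47 f9 72 ff
       ┃00000010  18 f5 8f d6 eb 7d 9a
       ┃00000020  1d 88 f9 15 a1 2f 5d
       ┃00000030  a1 a1 a1 a0 92 14 ed
       ┃00000040  75 fc f4 d7 a6 fa 0a
       ┃00000050  f6 76 2b 59 82 82 82
       ┃00000060  23 56 86 82 a9 30 61
       ┃00000070  42 51 d4 1c 1c 1c ab
       ┃                              
       ┃                              
       ┗━━━━━━━━━━━━━━━━━━━━━━━━━━━━━━


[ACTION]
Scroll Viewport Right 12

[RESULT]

     ┏━━━━━━━━━━━━━━━━━━━━━━━━━━━━━┓  
━━━━━━━━━━━━━━━━━━━━━━━━━━━┓       ┃  
Editor                     ┃───────┨  
───────────────────────────┨...#...┃  
0000  89 50 4e 47 f9 72 ff ┃..#....┃  
0010  18 f5 8f d6 eb 7d 9a ┃═.═....┃  
0020  1d 88 f9 15 a1 2f 5d ┃.......┃  
0030  a1 a1 a1 a0 92 14 ed ┃.......┃  
0040  75 fc f4 d7 a6 fa 0a ┃.......┃  
0050  f6 76 2b 59 82 82 82 ┃.......┃  
0060  23 56 86 82 a9 30 61 ┃.......┃  
0070  42 51 d4 1c 1c 1c ab ┃.......┃  
                           ┃.......┃  
                           ┃━━━━━━━┛  
━━━━━━━━━━━━━━━━━━━━━━━━━━━┛          


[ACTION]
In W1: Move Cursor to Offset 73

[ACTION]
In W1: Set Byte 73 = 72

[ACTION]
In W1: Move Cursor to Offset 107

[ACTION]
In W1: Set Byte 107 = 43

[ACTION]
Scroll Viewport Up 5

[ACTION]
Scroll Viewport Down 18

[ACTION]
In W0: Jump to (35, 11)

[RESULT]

     ┏━━━━━━━━━━━━━━━━━━━━━━━━━━━━━┓  
━━━━━━━━━━━━━━━━━━━━━━━━━━━┓       ┃  
Editor                     ┃───────┨  
───────────────────────────┨       ┃  
0000  89 50 4e 47 f9 72 ff ┃       ┃  
0010  18 f5 8f d6 eb 7d 9a ┃       ┃  
0020  1d 88 f9 15 a1 2f 5d ┃       ┃  
0030  a1 a1 a1 a0 92 14 ed ┃       ┃  
0040  75 fc f4 d7 a6 fa 0a ┃       ┃  
0050  f6 76 2b 59 82 82 82 ┃       ┃  
0060  23 56 86 82 a9 30 61 ┃       ┃  
0070  42 51 d4 1c 1c 1c ab ┃       ┃  
                           ┃       ┃  
                           ┃━━━━━━━┛  
━━━━━━━━━━━━━━━━━━━━━━━━━━━┛          


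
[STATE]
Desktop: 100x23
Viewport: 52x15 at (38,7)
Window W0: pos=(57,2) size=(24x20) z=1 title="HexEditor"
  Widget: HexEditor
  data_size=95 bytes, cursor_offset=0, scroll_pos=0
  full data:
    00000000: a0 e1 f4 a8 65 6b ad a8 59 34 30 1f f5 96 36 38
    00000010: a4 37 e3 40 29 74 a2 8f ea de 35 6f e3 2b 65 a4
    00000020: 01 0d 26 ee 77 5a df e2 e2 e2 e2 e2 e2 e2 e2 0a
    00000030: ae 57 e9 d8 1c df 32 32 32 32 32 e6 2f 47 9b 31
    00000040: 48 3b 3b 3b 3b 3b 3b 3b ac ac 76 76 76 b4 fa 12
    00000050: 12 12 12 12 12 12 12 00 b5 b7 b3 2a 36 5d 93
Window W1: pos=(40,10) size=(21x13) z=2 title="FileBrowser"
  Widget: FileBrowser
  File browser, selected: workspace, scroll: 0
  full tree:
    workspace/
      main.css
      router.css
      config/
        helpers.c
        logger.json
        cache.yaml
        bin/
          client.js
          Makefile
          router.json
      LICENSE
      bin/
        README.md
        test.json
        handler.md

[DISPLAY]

                   ┃00000020  01 0d 26 ee ┃         
                   ┃00000030  ae 57 e9 d8 ┃         
                   ┃00000040  48 3b 3b 3b ┃         
  ┏━━━━━━━━━━━━━━━━━━━┓00050  12 12 12 12 ┃         
  ┃ FileBrowser       ┃                   ┃         
  ┠───────────────────┨                   ┃         
  ┃> [-] workspace/   ┃                   ┃         
  ┃    main.css       ┃                   ┃         
  ┃    router.css     ┃                   ┃         
  ┃    [+] config/    ┃                   ┃         
  ┃    LICENSE        ┃                   ┃         
  ┃    [+] bin/       ┃                   ┃         
  ┃                   ┃                   ┃         
  ┃                   ┃                   ┃         
  ┃                   ┃━━━━━━━━━━━━━━━━━━━┛         


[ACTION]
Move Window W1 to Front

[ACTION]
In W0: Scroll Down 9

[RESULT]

                   ┃                      ┃         
                   ┃                      ┃         
                   ┃                      ┃         
  ┏━━━━━━━━━━━━━━━━━━━┓                   ┃         
  ┃ FileBrowser       ┃                   ┃         
  ┠───────────────────┨                   ┃         
  ┃> [-] workspace/   ┃                   ┃         
  ┃    main.css       ┃                   ┃         
  ┃    router.css     ┃                   ┃         
  ┃    [+] config/    ┃                   ┃         
  ┃    LICENSE        ┃                   ┃         
  ┃    [+] bin/       ┃                   ┃         
  ┃                   ┃                   ┃         
  ┃                   ┃                   ┃         
  ┃                   ┃━━━━━━━━━━━━━━━━━━━┛         


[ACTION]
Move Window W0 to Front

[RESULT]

                   ┃                      ┃         
                   ┃                      ┃         
                   ┃                      ┃         
  ┏━━━━━━━━━━━━━━━━┃                      ┃         
  ┃ FileBrowser    ┃                      ┃         
  ┠────────────────┃                      ┃         
  ┃> [-] workspace/┃                      ┃         
  ┃    main.css    ┃                      ┃         
  ┃    router.css  ┃                      ┃         
  ┃    [+] config/ ┃                      ┃         
  ┃    LICENSE     ┃                      ┃         
  ┃    [+] bin/    ┃                      ┃         
  ┃                ┃                      ┃         
  ┃                ┃                      ┃         
  ┃                ┗━━━━━━━━━━━━━━━━━━━━━━┛         
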